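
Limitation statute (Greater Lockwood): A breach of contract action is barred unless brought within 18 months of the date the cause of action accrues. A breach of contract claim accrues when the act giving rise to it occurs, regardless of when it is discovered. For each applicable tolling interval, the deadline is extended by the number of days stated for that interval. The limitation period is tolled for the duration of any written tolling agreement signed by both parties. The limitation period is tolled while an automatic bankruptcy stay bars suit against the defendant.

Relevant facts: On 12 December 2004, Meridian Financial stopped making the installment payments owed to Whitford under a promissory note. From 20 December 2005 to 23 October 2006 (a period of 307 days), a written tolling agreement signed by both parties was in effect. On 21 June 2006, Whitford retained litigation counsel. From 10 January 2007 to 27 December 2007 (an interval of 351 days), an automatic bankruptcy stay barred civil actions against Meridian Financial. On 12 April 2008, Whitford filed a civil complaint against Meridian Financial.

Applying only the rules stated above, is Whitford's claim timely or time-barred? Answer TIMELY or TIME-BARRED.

The cause of action accrued on 12 December 2004, the date of the act.
18 months from 12 December 2004 is 12 June 2006.
The written tolling agreement from 20 December 2005 to 23 October 2006 tolled the period for 307 days, extending the deadline to 15 April 2007.
Because the automatic bankruptcy stay ran from 10 January 2007 to 27 December 2007, the deadline is extended by 351 days to 31 March 2008.
Nothing else in the chronology tolls or restarts the period.
Whitford filed on 12 April 2008, after the 31 March 2008 deadline, so the action is time-barred.

TIME-BARRED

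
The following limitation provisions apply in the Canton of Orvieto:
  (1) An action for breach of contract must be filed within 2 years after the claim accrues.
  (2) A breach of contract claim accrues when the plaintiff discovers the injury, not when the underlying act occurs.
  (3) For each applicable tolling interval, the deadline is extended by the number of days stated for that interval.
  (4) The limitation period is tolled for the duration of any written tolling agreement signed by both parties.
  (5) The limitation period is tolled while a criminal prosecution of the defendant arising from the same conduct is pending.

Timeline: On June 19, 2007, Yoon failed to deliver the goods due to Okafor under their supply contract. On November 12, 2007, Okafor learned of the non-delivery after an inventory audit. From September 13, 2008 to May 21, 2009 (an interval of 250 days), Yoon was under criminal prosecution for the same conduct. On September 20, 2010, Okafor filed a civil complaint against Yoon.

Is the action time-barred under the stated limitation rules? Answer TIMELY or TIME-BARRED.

TIME-BARRED

Under the discovery rule, the claim accrued on November 12, 2007, when Okafor discovered the injury — not on the June 19, 2007 date of the underlying act.
2 years from November 12, 2007 is November 12, 2009.
The pending criminal prosecution from September 13, 2008 to May 21, 2009 tolled the period for 250 days, extending the deadline to July 20, 2010.
Filing on September 20, 2010 missed the July 20, 2010 deadline — the action is time-barred.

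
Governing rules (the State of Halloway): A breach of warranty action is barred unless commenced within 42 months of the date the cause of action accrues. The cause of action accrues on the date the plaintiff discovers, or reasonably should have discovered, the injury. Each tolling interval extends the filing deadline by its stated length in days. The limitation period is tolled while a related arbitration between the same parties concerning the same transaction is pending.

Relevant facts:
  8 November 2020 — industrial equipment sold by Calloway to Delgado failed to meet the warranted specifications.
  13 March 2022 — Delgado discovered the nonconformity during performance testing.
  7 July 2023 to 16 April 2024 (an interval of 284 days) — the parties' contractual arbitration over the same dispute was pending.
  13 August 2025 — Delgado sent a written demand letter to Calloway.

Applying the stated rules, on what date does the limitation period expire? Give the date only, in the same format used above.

The claim did not accrue until Delgado discovered the injury on 13 March 2022; the 8 November 2020 act date does not start the clock under the stated rule.
The untolled deadline — 42 months after 13 March 2022 — is 13 September 2025.
Because the pending related arbitration ran from 7 July 2023 to 16 April 2024, the deadline is extended by 284 days to 24 June 2026.
Nothing else in the chronology tolls or restarts the period.

24 June 2026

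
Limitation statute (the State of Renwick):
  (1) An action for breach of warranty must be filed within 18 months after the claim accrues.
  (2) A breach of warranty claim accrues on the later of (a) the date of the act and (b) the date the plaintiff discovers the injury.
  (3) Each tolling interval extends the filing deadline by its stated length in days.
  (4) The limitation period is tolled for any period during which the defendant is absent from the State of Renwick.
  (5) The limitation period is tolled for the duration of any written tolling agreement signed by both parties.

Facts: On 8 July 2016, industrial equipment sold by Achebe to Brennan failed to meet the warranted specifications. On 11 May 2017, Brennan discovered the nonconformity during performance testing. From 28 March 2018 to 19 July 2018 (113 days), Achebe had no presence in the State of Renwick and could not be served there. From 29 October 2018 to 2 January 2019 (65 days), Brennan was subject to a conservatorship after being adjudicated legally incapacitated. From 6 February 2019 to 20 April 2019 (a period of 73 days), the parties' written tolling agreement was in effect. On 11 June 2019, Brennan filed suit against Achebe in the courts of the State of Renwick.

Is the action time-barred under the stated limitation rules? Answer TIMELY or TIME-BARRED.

The claim accrued on 11 May 2017 — the later of the 8 July 2016 act and the 11 May 2017 discovery.
The untolled deadline — 18 months after 11 May 2017 — is 11 November 2018.
The defendant's absence from the jurisdiction from 28 March 2018 to 19 July 2018 tolled the period for 113 days, extending the deadline to 4 March 2019.
Because the written tolling agreement ran from 6 February 2019 to 20 April 2019, the deadline is extended by 73 days to 16 May 2019.
No stated provision tolls the period for the plaintiff's incapacity, so the interval from 29 October 2018 to 2 January 2019 has no effect on the deadline.
Brennan filed on 11 June 2019, after the 16 May 2019 deadline, so the action is time-barred.

TIME-BARRED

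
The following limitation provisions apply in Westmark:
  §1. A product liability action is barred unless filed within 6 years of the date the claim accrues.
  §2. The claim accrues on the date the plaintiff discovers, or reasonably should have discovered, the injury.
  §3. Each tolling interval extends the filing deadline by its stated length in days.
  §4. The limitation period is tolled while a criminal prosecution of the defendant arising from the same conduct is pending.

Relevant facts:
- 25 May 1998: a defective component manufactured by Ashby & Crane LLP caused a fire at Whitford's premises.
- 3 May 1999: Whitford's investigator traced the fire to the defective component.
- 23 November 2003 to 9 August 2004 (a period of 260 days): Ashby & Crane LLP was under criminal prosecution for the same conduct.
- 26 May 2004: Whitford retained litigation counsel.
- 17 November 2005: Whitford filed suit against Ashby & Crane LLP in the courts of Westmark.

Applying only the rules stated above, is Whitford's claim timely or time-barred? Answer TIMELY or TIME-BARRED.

TIMELY

The claim did not accrue until Whitford discovered the injury on 3 May 1999; the 25 May 1998 act date does not start the clock under the stated rule.
Adding the 6 years base period to 3 May 1999 gives a deadline of 3 May 2005, before any tolling.
The period was tolled for 260 days by the pending criminal prosecution (23 November 2003 to 9 August 2004), pushing the deadline to 18 January 2006.
Nothing else in the chronology tolls or restarts the period.
Whitford filed on 17 November 2005, before the 18 January 2006 deadline, so the action is timely.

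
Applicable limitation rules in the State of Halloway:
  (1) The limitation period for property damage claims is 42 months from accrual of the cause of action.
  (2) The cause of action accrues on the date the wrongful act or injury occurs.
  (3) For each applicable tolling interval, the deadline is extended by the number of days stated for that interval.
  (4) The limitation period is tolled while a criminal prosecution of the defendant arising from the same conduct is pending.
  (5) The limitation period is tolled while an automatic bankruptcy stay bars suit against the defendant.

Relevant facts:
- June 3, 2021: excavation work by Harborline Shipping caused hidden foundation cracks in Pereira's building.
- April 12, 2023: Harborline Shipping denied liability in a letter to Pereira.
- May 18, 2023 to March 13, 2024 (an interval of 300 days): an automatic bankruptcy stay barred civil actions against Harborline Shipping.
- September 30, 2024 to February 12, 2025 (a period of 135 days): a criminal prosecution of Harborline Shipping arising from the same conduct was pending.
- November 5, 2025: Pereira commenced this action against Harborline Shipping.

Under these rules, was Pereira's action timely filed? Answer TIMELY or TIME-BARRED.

The claim accrued on June 3, 2021, when the wrongful act occurred.
Adding the 42 months base period to June 3, 2021 gives a deadline of December 3, 2024, before any tolling.
The automatic bankruptcy stay from May 18, 2023 to March 13, 2024 tolled the period for 300 days, extending the deadline to September 29, 2025.
The period was tolled for 135 days by the pending criminal prosecution (September 30, 2024 to February 12, 2025), pushing the deadline to February 11, 2026.
The other events in the timeline have no effect on the limitation period under the stated rules.
The November 5, 2025 filing precedes the February 11, 2026 deadline; the claim is timely.

TIMELY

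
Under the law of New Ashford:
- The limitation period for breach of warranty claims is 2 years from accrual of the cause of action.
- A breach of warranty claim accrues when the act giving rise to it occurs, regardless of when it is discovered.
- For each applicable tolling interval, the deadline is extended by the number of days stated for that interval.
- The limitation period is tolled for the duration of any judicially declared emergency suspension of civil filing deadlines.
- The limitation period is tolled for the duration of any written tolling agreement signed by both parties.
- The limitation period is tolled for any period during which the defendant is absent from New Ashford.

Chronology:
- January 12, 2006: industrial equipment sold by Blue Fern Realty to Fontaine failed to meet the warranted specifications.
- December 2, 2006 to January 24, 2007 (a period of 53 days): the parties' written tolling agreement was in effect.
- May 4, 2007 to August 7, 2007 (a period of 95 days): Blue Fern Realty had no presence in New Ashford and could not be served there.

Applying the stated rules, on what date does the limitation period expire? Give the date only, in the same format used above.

June 8, 2008

The cause of action accrued on January 12, 2006, the date of the act.
Adding the 2 years base period to January 12, 2006 gives a deadline of January 12, 2008, before any tolling.
The written tolling agreement from December 2, 2006 to January 24, 2007 tolled the period for 53 days, extending the deadline to March 5, 2008.
Because the defendant's absence from the jurisdiction ran from May 4, 2007 to August 7, 2007, the deadline is extended by 95 days to June 8, 2008.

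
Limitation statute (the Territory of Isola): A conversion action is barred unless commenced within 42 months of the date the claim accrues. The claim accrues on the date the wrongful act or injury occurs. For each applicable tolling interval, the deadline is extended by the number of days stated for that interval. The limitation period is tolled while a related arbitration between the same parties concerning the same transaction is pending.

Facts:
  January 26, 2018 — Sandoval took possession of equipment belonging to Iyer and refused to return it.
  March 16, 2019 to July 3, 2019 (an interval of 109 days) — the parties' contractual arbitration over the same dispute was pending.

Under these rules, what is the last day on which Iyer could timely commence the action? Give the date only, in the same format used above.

The claim accrued on January 26, 2018, when the wrongful act occurred.
The untolled deadline — 42 months after January 26, 2018 — is July 26, 2021.
The pending related arbitration from March 16, 2019 to July 3, 2019 tolled the period for 109 days, extending the deadline to November 12, 2021.

November 12, 2021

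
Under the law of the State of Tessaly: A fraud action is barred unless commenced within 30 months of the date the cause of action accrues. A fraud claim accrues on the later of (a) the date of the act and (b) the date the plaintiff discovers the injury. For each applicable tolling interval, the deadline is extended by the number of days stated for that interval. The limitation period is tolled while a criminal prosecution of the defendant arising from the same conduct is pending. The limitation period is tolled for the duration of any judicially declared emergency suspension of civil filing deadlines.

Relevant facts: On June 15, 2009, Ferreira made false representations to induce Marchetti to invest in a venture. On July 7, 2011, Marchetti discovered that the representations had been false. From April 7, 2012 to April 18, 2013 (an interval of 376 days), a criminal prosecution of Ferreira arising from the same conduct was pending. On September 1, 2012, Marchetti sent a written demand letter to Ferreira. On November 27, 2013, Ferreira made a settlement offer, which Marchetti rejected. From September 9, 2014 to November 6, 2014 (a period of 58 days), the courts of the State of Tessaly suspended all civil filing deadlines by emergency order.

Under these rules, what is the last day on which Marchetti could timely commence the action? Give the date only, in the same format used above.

March 17, 2015

Because discovery on July 7, 2011 post-dates the June 15, 2009 act, accrual under the later-of rule falls on July 7, 2011.
Adding the 30 months base period to July 7, 2011 gives a deadline of January 7, 2014, before any tolling.
The period was tolled for 376 days by the pending criminal prosecution (April 7, 2012 to April 18, 2013), pushing the deadline to January 18, 2015.
The emergency suspension of filing deadlines from September 9, 2014 to November 6, 2014 tolled the period for 58 days, extending the deadline to March 17, 2015.
Nothing else in the chronology tolls or restarts the period.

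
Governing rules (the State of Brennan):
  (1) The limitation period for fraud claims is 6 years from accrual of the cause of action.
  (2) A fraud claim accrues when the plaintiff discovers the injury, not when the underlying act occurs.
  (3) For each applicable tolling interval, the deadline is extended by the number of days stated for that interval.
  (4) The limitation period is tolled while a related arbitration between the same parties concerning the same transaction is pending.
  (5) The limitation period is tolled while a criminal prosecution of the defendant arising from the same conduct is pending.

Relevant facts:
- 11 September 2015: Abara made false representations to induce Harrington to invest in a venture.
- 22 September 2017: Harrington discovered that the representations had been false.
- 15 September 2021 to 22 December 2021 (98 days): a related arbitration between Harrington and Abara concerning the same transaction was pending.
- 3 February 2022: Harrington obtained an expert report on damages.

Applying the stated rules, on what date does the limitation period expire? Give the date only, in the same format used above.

29 December 2023

The claim did not accrue until Harrington discovered the injury on 22 September 2017; the 11 September 2015 act date does not start the clock under the stated rule.
Adding the 6 years base period to 22 September 2017 gives a deadline of 22 September 2023, before any tolling.
The pending related arbitration from 15 September 2021 to 22 December 2021 tolled the period for 98 days, extending the deadline to 29 December 2023.
The other events in the timeline have no effect on the limitation period under the stated rules.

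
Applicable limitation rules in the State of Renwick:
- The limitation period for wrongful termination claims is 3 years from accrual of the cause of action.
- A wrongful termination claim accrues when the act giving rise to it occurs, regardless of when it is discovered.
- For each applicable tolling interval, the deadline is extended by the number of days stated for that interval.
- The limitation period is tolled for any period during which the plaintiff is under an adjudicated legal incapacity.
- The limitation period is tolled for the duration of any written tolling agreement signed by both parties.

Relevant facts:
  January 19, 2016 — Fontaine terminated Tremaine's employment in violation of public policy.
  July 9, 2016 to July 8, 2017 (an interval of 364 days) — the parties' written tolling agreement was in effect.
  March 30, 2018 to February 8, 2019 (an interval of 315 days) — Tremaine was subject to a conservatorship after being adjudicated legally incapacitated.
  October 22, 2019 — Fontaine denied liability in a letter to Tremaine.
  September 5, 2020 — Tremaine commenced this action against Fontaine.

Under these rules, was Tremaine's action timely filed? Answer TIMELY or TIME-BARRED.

The limitation period began to run on January 19, 2016.
Adding the 3 years base period to January 19, 2016 gives a deadline of January 19, 2019, before any tolling.
The period was tolled for 364 days by the written tolling agreement (July 9, 2016 to July 8, 2017), pushing the deadline to January 18, 2020.
The period was tolled for 315 days by the plaintiff's legal incapacity (March 30, 2018 to February 8, 2019), pushing the deadline to November 28, 2020.
None of the other events listed affects the running of the period under the stated rules.
Filing on September 5, 2020 beat the November 28, 2020 deadline — the action is timely.

TIMELY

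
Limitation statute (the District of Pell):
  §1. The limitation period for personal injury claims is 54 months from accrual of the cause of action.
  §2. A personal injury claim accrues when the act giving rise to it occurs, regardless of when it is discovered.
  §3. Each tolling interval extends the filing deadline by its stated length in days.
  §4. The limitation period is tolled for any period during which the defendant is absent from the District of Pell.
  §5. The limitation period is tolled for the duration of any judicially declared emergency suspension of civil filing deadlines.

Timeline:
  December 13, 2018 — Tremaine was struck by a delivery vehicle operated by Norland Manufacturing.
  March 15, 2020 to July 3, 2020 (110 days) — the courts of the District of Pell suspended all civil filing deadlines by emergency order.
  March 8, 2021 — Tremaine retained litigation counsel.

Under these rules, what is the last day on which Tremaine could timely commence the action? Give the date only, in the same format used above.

October 1, 2023

The limitation period began to run on December 13, 2018.
54 months from December 13, 2018 is June 13, 2023.
The emergency suspension of filing deadlines from March 15, 2020 to July 3, 2020 tolled the period for 110 days, extending the deadline to October 1, 2023.
Nothing else in the chronology tolls or restarts the period.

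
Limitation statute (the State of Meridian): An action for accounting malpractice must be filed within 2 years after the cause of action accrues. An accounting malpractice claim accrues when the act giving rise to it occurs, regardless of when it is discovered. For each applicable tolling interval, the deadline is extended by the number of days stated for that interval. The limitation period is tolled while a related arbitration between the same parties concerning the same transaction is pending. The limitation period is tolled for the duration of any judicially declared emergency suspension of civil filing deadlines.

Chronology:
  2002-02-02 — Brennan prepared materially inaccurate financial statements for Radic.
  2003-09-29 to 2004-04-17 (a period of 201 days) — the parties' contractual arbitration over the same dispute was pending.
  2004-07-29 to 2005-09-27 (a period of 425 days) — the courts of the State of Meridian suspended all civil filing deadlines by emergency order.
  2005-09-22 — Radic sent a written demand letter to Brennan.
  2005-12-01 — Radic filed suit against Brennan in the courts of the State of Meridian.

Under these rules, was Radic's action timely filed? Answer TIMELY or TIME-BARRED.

The cause of action accrued on 2002-02-02, the date of the act.
Adding the 2 years base period to 2002-02-02 gives a deadline of 2004-02-02, before any tolling.
The period was tolled for 201 days by the pending related arbitration (2003-09-29 to 2004-04-17), pushing the deadline to 2004-08-21.
The period was tolled for 425 days by the emergency suspension of filing deadlines (2004-07-29 to 2005-09-27), pushing the deadline to 2005-10-20.
Nothing else in the chronology tolls or restarts the period.
Radic filed on 2005-12-01, after the 2005-10-20 deadline, so the action is time-barred.

TIME-BARRED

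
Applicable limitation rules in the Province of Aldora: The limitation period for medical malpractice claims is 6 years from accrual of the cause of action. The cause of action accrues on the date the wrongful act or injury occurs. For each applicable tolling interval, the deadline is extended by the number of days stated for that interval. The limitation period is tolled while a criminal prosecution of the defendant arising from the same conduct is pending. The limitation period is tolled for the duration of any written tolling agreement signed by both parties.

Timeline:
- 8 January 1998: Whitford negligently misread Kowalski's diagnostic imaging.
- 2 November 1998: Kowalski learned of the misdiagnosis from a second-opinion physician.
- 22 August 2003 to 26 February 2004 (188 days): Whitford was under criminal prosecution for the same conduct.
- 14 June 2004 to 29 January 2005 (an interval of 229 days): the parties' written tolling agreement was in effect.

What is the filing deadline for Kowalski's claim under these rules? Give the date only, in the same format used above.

28 February 2005

Accrual is governed by the date of the act, so the period began to run on 8 January 1998; the later discovery on 2 November 1998 is irrelevant under the stated rule.
The untolled deadline — 6 years after 8 January 1998 — is 8 January 2004.
The period was tolled for 188 days by the pending criminal prosecution (22 August 2003 to 26 February 2004), pushing the deadline to 14 July 2004.
Because the written tolling agreement ran from 14 June 2004 to 29 January 2005, the deadline is extended by 229 days to 28 February 2005.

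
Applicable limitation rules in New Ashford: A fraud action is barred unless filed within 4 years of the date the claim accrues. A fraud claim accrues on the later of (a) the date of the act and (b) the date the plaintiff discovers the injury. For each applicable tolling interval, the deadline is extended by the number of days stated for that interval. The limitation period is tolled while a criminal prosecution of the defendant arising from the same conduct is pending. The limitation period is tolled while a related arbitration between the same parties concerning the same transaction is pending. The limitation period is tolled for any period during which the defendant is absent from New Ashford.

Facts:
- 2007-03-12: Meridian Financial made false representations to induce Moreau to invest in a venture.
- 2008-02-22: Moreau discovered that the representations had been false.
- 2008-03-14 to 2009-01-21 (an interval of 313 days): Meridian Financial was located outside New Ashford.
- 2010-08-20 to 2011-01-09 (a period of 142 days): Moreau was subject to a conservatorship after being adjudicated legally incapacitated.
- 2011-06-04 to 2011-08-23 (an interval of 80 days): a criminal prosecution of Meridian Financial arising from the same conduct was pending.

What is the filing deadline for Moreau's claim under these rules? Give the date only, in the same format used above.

2013-03-21

Taking the later of the act (2007-03-12) and discovery (2008-02-22), the claim accrued on 2008-02-22.
Adding the 4 years base period to 2008-02-22 gives a deadline of 2012-02-22, before any tolling.
The period was tolled for 313 days by the defendant's absence from the jurisdiction (2008-03-14 to 2009-01-21), pushing the deadline to 2012-12-31.
Because the pending criminal prosecution ran from 2011-06-04 to 2011-08-23, the deadline is extended by 80 days to 2013-03-21.
No stated provision tolls the period for the plaintiff's incapacity, so the interval from 2010-08-20 to 2011-01-09 has no effect on the deadline.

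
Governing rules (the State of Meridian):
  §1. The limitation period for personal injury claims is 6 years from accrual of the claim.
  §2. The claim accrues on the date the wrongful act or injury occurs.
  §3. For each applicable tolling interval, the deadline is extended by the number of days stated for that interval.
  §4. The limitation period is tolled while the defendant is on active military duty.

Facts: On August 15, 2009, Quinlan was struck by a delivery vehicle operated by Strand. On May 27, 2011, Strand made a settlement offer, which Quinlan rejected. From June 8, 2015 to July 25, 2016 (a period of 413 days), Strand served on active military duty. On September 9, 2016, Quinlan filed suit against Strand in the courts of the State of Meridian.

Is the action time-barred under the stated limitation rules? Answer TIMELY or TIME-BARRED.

TIMELY

The claim accrued on August 15, 2009, when the wrongful act occurred.
The untolled deadline — 6 years after August 15, 2009 — is August 15, 2015.
The period was tolled for 413 days by the defendant's active military service (June 8, 2015 to July 25, 2016), pushing the deadline to October 1, 2016.
Nothing else in the chronology tolls or restarts the period.
Quinlan filed on September 9, 2016, before the October 1, 2016 deadline, so the action is timely.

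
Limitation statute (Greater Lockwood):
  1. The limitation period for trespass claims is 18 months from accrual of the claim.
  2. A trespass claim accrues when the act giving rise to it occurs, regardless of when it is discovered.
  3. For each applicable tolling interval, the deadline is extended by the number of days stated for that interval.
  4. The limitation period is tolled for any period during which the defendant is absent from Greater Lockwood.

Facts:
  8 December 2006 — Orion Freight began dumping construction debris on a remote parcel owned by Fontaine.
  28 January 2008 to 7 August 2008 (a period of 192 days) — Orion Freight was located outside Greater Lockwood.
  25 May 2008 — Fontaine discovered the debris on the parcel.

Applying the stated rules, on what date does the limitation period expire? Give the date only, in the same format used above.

Accrual is governed by the date of the act, so the period began to run on 8 December 2006; the later discovery on 25 May 2008 is irrelevant under the stated rule.
Adding the 18 months base period to 8 December 2006 gives a deadline of 8 June 2008, before any tolling.
The period was tolled for 192 days by the defendant's absence from the jurisdiction (28 January 2008 to 7 August 2008), pushing the deadline to 17 December 2008.

17 December 2008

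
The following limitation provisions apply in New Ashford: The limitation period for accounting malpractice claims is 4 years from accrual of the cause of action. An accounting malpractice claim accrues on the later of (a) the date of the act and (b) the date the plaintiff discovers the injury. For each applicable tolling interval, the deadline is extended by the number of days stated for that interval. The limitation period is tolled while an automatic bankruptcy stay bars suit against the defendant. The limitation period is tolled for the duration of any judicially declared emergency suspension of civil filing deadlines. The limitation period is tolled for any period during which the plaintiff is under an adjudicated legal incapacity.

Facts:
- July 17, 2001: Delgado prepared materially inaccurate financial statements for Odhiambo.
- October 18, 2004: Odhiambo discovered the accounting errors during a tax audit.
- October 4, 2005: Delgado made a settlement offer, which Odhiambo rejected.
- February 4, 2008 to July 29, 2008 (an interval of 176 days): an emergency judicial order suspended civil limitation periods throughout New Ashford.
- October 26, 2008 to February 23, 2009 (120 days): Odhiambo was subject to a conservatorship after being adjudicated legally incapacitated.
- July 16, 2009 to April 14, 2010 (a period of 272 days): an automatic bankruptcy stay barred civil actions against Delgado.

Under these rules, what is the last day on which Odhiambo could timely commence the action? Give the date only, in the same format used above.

Taking the later of the act (July 17, 2001) and discovery (October 18, 2004), the claim accrued on October 18, 2004.
The untolled deadline — 4 years after October 18, 2004 — is October 18, 2008.
The period was tolled for 176 days by the emergency suspension of filing deadlines (February 4, 2008 to July 29, 2008), pushing the deadline to April 12, 2009.
Because the plaintiff's legal incapacity ran from October 26, 2008 to February 23, 2009, the deadline is extended by 120 days to August 10, 2009.
Because the automatic bankruptcy stay ran from July 16, 2009 to April 14, 2010, the deadline is extended by 272 days to May 9, 2010.
The other events in the timeline have no effect on the limitation period under the stated rules.

May 9, 2010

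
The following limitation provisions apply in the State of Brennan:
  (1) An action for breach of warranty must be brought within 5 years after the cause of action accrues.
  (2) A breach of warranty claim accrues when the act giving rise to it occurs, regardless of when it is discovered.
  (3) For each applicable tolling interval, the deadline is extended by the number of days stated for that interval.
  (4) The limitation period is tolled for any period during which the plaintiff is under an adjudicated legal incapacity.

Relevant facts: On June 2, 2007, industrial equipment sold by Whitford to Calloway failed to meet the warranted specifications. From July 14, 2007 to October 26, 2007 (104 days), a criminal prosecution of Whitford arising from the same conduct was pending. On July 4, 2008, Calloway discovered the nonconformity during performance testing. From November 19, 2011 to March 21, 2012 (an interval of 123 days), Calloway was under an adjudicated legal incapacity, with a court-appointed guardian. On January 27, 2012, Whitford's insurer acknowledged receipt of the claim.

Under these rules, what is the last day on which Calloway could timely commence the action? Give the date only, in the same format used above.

The claim accrued on June 2, 2007, when the wrongful act occurred; under the stated occurrence rule the July 4, 2008 discovery does not delay accrual.
5 years from June 2, 2007 is June 2, 2012.
The period was tolled for 123 days by the plaintiff's legal incapacity (November 19, 2011 to March 21, 2012), pushing the deadline to October 3, 2012.
No stated provision tolls the period for a criminal prosecution, so the interval from July 14, 2007 to October 26, 2007 has no effect on the deadline.
Nothing else in the chronology tolls or restarts the period.

October 3, 2012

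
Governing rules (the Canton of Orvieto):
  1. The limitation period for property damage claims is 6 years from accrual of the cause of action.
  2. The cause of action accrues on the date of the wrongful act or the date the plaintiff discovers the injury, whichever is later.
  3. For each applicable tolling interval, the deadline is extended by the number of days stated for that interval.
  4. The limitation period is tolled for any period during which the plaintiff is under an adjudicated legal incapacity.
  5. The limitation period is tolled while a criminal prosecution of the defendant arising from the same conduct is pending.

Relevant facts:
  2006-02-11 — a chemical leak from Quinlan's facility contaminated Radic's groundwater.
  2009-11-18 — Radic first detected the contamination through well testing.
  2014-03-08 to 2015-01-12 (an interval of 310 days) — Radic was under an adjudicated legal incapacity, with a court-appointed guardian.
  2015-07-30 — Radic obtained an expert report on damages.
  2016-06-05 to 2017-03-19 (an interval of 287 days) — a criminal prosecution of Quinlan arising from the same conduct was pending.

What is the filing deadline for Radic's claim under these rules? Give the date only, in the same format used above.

2017-07-07

The claim accrued on 2009-11-18 — the later of the 2006-02-11 act and the 2009-11-18 discovery.
The untolled deadline — 6 years after 2009-11-18 — is 2015-11-18.
The period was tolled for 310 days by the plaintiff's legal incapacity (2014-03-08 to 2015-01-12), pushing the deadline to 2016-09-23.
The pending criminal prosecution from 2016-06-05 to 2017-03-19 tolled the period for 287 days, extending the deadline to 2017-07-07.
The other events in the timeline have no effect on the limitation period under the stated rules.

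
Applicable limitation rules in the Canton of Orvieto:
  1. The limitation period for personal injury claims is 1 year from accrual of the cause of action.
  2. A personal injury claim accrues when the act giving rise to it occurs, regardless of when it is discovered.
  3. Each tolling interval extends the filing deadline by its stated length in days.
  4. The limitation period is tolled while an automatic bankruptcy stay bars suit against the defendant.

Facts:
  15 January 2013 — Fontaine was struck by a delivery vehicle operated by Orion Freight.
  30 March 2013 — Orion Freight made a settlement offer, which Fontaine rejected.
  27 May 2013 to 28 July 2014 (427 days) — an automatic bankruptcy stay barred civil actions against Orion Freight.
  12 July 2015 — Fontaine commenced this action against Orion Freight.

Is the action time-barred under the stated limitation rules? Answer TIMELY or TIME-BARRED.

TIME-BARRED

The claim accrued on 15 January 2013, when the wrongful act occurred.
Adding the 1 year base period to 15 January 2013 gives a deadline of 15 January 2014, before any tolling.
Because the automatic bankruptcy stay ran from 27 May 2013 to 28 July 2014, the deadline is extended by 427 days to 18 March 2015.
None of the other events listed affects the running of the period under the stated rules.
The 12 July 2015 filing falls after the 18 March 2015 deadline; the claim is time-barred.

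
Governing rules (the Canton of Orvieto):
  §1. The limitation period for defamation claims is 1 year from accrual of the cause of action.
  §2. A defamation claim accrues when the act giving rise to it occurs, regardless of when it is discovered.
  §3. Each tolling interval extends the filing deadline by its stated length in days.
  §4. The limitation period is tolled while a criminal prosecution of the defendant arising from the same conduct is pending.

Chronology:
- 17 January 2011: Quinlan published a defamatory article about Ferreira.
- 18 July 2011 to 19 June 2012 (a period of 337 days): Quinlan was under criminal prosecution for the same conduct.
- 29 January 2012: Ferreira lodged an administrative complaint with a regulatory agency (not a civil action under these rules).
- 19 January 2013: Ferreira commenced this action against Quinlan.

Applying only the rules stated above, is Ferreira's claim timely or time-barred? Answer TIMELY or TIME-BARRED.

TIME-BARRED

The limitation period began to run on 17 January 2011.
The untolled deadline — 1 year after 17 January 2011 — is 17 January 2012.
The pending criminal prosecution from 18 July 2011 to 19 June 2012 tolled the period for 337 days, extending the deadline to 19 December 2012.
Nothing else in the chronology tolls or restarts the period.
The 19 January 2013 filing falls after the 19 December 2012 deadline; the claim is time-barred.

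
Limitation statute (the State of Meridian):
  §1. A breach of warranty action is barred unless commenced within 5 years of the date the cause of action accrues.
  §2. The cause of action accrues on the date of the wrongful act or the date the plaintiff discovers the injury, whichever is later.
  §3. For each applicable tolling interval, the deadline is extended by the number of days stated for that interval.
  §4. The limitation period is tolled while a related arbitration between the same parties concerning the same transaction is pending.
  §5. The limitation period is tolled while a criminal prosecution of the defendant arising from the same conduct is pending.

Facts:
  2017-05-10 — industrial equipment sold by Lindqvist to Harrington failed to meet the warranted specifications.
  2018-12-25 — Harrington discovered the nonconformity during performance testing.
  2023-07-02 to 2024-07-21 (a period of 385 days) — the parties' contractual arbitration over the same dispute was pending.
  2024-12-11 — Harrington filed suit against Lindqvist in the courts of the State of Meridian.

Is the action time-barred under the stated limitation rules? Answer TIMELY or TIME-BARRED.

Because discovery on 2018-12-25 post-dates the 2017-05-10 act, accrual under the later-of rule falls on 2018-12-25.
Adding the 5 years base period to 2018-12-25 gives a deadline of 2023-12-25, before any tolling.
The period was tolled for 385 days by the pending related arbitration (2023-07-02 to 2024-07-21), pushing the deadline to 2025-01-13.
The 2024-12-11 filing precedes the 2025-01-13 deadline; the claim is timely.

TIMELY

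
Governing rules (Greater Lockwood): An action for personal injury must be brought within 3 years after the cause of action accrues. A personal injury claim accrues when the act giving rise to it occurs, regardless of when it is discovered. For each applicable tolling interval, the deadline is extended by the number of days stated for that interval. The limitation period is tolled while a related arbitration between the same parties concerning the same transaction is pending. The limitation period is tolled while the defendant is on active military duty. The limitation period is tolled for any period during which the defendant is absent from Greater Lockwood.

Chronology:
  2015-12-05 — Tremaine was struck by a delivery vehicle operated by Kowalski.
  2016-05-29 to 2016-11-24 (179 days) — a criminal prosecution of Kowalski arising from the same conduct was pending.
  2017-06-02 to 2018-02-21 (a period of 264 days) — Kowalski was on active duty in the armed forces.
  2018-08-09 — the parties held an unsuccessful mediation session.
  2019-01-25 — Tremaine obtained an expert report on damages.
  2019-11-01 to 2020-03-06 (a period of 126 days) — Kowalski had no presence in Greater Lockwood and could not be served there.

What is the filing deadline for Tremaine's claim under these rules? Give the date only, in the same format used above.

2019-08-26

The claim accrued on 2015-12-05, when the wrongful act occurred.
The untolled deadline — 3 years after 2015-12-05 — is 2018-12-05.
The defendant's active military service from 2017-06-02 to 2018-02-21 tolled the period for 264 days, extending the deadline to 2019-08-26.
The defendant's absence from the jurisdiction starting 2019-11-01 came too late — the period had run on 2019-08-26 — and so does not extend the deadline.
No stated provision tolls the period for a criminal prosecution, so the interval from 2016-05-29 to 2016-11-24 has no effect on the deadline.
Nothing else in the chronology tolls or restarts the period.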